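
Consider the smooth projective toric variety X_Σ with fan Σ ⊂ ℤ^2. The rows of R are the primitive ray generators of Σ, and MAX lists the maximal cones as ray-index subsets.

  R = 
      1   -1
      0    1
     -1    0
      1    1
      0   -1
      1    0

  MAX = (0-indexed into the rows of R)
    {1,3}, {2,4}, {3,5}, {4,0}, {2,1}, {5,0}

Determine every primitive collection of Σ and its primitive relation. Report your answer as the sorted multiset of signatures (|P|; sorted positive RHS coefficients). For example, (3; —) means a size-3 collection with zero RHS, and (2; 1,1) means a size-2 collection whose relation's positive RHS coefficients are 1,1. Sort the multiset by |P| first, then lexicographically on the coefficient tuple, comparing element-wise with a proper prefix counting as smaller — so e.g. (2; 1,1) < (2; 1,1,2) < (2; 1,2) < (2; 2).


9 collections generate NE(X_Σ); each relation:

  P = {1,4}:  v_{1} + v_{4} = 0  ⇒ sig = (2; —)
  P = {2,5}:  v_{2} + v_{5} = 0  ⇒ sig = (2; —)
  P = {0,1}:  v_{0} + v_{1} = v_{5}  ⇒ sig = (2; 1)
  P = {0,2}:  v_{0} + v_{2} = v_{4}  ⇒ sig = (2; 1)
  P = {1,5}:  v_{1} + v_{5} = v_{3}  ⇒ sig = (2; 1)
  P = {2,3}:  v_{2} + v_{3} = v_{1}  ⇒ sig = (2; 1)
  P = {3,4}:  v_{3} + v_{4} = v_{5}  ⇒ sig = (2; 1)
  P = {4,5}:  v_{4} + v_{5} = v_{0}  ⇒ sig = (2; 1)
  P = {0,3}:  v_{0} + v_{3} = 2·v_{5}  ⇒ sig = (2; 2)

Hence PRS(X_Σ) =
    (2; —)
    (2; —)
    (2; 1)
    (2; 1)
    (2; 1)
    (2; 1)
    (2; 1)
    (2; 1)
    (2; 2)


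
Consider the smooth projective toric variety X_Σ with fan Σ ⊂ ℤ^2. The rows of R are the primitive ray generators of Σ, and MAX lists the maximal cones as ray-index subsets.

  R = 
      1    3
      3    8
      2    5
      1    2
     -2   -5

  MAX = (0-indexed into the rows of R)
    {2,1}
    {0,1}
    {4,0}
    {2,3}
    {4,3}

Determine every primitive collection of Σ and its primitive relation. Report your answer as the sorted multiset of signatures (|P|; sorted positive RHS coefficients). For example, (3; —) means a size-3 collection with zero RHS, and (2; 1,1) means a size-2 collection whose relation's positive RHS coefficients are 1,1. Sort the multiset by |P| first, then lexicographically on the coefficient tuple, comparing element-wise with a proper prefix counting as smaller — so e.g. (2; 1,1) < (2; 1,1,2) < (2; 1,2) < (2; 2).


5 collections generate NE(X_Σ); each relation:

  • {2,4}:  v_{2} + v_{4} = 0 ; sig = (2; —)
  • {0,2}:  v_{0} + v_{2} = v_{1} ; sig = (2; 1)
  • {0,3}:  v_{0} + v_{3} = v_{2} ; sig = (2; 1)
  • {1,4}:  v_{1} + v_{4} = v_{0} ; sig = (2; 1)
  • {1,3}:  v_{1} + v_{3} = 2·v_{2} ; sig = (2; 2)

so the primitive-relation signature multiset is
    |P|=2: 5 collections, coeffs (), (1), (1), (1), (2)


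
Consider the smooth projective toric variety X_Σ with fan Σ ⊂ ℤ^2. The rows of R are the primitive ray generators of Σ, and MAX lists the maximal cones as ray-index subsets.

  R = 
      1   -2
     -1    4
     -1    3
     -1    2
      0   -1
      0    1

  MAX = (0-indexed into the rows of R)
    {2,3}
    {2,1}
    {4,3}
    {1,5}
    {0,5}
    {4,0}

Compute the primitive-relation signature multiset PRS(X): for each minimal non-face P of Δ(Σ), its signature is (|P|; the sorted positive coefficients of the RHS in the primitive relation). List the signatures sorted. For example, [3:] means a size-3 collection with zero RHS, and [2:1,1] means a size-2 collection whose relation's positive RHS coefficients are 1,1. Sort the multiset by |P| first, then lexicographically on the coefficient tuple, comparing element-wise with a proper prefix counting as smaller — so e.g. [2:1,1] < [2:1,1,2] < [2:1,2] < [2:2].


Primitive collections (9):

  • {0,3}:  v_{0} + v_{3} = 0  ⇒ sig = [2:]
  • {4,5}:  v_{4} + v_{5} = 0  ⇒ sig = [2:]
  • {0,2}:  v_{0} + v_{2} = v_{5}  ⇒ sig = [2:1]
  • {1,4}:  v_{1} + v_{4} = v_{2}  ⇒ sig = [2:1]
  • {2,4}:  v_{2} + v_{4} = v_{3}  ⇒ sig = [2:1]
  • {2,5}:  v_{2} + v_{5} = v_{1}  ⇒ sig = [2:1]
  • {3,5}:  v_{3} + v_{5} = v_{2}  ⇒ sig = [2:1]
  • {0,1}:  v_{0} + v_{1} = 2·v_{5}  ⇒ sig = [2:2]
  • {1,3}:  v_{1} + v_{3} = 2·v_{2}  ⇒ sig = [2:2]

Hence PRS(X_Σ) =
    [2:]
    [2:]
    [2:1]
    [2:1]
    [2:1]
    [2:1]
    [2:1]
    [2:2]
    [2:2]


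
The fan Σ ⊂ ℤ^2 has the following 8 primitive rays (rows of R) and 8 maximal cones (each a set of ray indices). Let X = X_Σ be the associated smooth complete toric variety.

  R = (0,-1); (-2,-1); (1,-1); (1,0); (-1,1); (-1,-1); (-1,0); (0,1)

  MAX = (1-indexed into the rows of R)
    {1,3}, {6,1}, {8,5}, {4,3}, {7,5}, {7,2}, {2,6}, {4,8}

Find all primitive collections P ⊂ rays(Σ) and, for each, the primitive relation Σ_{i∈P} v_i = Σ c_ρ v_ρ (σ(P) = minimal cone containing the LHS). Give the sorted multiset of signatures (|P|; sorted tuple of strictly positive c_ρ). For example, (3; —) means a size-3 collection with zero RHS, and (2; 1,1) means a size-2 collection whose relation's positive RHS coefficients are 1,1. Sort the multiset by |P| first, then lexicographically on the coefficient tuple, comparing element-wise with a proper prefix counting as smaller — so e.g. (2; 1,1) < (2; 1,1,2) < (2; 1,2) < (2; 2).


|primitive collections| = 20. Relations:

  P={1,8}:  v_{1} + v_{8} = 0 — sig = (2; —)
  P={3,5}:  v_{3} + v_{5} = 0 — sig = (2; —)
  P={4,7}:  v_{4} + v_{7} = 0 — sig = (2; —)
  P={1,4}:  v_{1} + v_{4} = v_{3} — sig = (2; 1)
  P={1,5}:  v_{1} + v_{5} = v_{7} — sig = (2; 1)
  P={1,7}:  v_{1} + v_{7} = v_{6} — sig = (2; 1)
  P={2,4}:  v_{2} + v_{4} = v_{6} — sig = (2; 1)
  P={3,7}:  v_{3} + v_{7} = v_{1} — sig = (2; 1)
  P={3,8}:  v_{3} + v_{8} = v_{4} — sig = (2; 1)
  P={4,5}:  v_{4} + v_{5} = v_{8} — sig = (2; 1)
  P={4,6}:  v_{4} + v_{6} = v_{1} — sig = (2; 1)
  P={6,7}:  v_{6} + v_{7} = v_{2} — sig = (2; 1)
  P={6,8}:  v_{6} + v_{8} = v_{7} — sig = (2; 1)
  P={7,8}:  v_{7} + v_{8} = v_{5} — sig = (2; 1)
  P={2,3}:  v_{2} + v_{3} = v_{1} + v_{6} — sig = (2; 1,1)
  P={1,2}:  v_{1} + v_{2} = 2·v_{6} — sig = (2; 2)
  P={2,8}:  v_{2} + v_{8} = 2·v_{7} — sig = (2; 2)
  P={3,6}:  v_{3} + v_{6} = 2·v_{1} — sig = (2; 2)
  P={5,6}:  v_{5} + v_{6} = 2·v_{7} — sig = (2; 2)
  P={2,5}:  v_{2} + v_{5} = 3·v_{7} — sig = (2; 3)

Sorted signature multiset PRS(X):
    |P|=2: 20 collections, coeffs (), (), (), (1), (1), (1), (1), (1), (1), (1), (1), (1), (1), (1), (1,1), (2), (2), (2), (2), (3)


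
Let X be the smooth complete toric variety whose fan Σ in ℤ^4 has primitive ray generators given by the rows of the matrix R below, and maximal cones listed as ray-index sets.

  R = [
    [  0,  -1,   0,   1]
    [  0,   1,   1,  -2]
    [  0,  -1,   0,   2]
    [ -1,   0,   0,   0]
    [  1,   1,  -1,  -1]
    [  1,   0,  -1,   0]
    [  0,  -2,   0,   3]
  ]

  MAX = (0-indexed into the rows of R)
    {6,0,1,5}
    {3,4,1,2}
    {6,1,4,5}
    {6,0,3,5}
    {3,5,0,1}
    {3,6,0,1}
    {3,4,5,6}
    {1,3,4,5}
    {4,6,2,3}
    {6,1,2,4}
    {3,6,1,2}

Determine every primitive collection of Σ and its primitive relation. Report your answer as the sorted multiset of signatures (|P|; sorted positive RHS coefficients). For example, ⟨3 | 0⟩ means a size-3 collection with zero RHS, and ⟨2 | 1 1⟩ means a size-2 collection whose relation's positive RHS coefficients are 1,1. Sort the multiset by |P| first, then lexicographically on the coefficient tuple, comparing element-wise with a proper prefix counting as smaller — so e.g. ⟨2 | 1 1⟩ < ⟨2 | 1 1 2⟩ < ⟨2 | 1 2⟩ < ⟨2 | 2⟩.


Minimal non-faces — 5 found among 7 rays, 11 max cones:

  P = {0,2}:  v_{0} + v_{2} = v_{6}  →  sig = ⟨2 | 1⟩
  P = {0,4}:  v_{0} + v_{4} = v_{5}  →  sig = ⟨2 | 1⟩
  P = {2,5}:  v_{2} + v_{5} = v_{4} + v_{6}  →  sig = ⟨2 | 1 1⟩
  P = {1,3,4,6}:  v_{1} + v_{3} + v_{4} + v_{6} = 0  →  sig = ⟨4 | 0⟩
  P = {1,3,5,6}:  v_{1} + v_{3} + v_{5} + v_{6} = v_{0}  →  sig = ⟨4 | 1⟩

so the primitive-relation signature multiset is
[⟨2 | 1⟩, ⟨2 | 1⟩, ⟨2 | 1 1⟩, ⟨4 | 0⟩, ⟨4 | 1⟩]


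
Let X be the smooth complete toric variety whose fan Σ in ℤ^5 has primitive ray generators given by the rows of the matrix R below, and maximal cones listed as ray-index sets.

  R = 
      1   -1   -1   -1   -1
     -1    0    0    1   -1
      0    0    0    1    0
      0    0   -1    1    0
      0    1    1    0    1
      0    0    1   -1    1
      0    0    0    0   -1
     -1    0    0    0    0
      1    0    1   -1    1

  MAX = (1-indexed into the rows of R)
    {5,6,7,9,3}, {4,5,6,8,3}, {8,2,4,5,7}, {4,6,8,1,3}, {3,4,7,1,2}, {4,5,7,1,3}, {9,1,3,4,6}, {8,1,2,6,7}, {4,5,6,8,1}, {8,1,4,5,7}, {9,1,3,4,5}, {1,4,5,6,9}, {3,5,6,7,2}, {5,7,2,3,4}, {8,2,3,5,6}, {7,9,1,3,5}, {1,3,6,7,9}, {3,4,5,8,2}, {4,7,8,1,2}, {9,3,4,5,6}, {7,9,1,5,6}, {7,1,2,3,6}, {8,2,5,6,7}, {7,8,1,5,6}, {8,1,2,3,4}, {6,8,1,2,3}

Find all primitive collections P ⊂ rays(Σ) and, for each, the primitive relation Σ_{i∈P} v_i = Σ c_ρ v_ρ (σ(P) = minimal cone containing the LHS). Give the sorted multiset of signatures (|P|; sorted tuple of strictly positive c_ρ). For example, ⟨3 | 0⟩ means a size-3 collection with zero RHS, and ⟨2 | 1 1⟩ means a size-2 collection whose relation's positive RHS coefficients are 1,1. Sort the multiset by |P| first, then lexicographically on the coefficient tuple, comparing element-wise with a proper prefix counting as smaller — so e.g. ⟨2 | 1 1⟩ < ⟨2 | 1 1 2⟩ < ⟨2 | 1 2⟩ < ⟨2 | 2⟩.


9 collections generate NE(X_Σ); each relation:

  P = {8,9}:  v_{8} + v_{9} = v_{6}  ⇒ sig = ⟨2 | 1⟩
  P = {2,9}:  v_{2} + v_{9} = v_{3} + v_{6} + v_{7}  ⇒ sig = ⟨2 | 1 1 1⟩
  P = {4,6,7}:  v_{4} + v_{6} + v_{7} = 0  ⇒ sig = ⟨3 | 0⟩
  P = {1,2,5}:  v_{1} + v_{2} + v_{5} = v_{7}  ⇒ sig = ⟨3 | 1⟩
  P = {3,7,8}:  v_{3} + v_{7} + v_{8} = v_{2}  ⇒ sig = ⟨3 | 1⟩
  P = {2,4,6}:  v_{2} + v_{4} + v_{6} = v_{3} + v_{8}  ⇒ sig = ⟨3 | 1 1⟩
  P = {4,7,9}:  v_{4} + v_{7} + v_{9} = v_{1} + v_{3} + v_{5}  ⇒ sig = ⟨3 | 1 1 1⟩
  P = {1,3,5,8}:  v_{1} + v_{3} + v_{5} + v_{8} = 0  ⇒ sig = ⟨4 | 0⟩
  P = {1,3,5,6}:  v_{1} + v_{3} + v_{5} + v_{6} = v_{9}  ⇒ sig = ⟨4 | 1⟩

so the primitive-relation signature multiset is
{ ⟨2 | 1⟩,  ⟨2 | 1 1 1⟩,  ⟨3 | 0⟩,  ⟨3 | 1⟩ ×2,  ⟨3 | 1 1⟩,  ⟨3 | 1 1 1⟩,  ⟨4 | 0⟩,  ⟨4 | 1⟩ }


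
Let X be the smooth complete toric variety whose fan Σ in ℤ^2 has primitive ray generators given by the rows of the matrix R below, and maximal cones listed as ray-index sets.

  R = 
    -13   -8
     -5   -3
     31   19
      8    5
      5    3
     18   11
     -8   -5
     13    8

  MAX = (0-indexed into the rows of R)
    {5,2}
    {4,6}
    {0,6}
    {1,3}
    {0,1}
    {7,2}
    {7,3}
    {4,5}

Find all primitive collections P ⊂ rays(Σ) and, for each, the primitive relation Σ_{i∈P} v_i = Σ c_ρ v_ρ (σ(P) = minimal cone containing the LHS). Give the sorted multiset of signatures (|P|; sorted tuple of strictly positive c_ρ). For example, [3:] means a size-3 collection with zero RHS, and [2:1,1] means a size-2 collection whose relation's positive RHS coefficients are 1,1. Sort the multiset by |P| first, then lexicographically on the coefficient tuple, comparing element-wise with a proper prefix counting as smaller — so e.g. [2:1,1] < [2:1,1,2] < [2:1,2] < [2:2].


Primitive collections (20):

  • {0,7}:  v_{0} + v_{7} = 0  ⇒ sig = [2:]
  • {1,4}:  v_{1} + v_{4} = 0  ⇒ sig = [2:]
  • {3,6}:  v_{3} + v_{6} = 0  ⇒ sig = [2:]
  • {0,2}:  v_{0} + v_{2} = v_{5}  ⇒ sig = [2:1]
  • {0,3}:  v_{0} + v_{3} = v_{1}  ⇒ sig = [2:1]
  • {0,4}:  v_{0} + v_{4} = v_{6}  ⇒ sig = [2:1]
  • {0,5}:  v_{0} + v_{5} = v_{4}  ⇒ sig = [2:1]
  • {1,5}:  v_{1} + v_{5} = v_{7}  ⇒ sig = [2:1]
  • {1,6}:  v_{1} + v_{6} = v_{0}  ⇒ sig = [2:1]
  • {1,7}:  v_{1} + v_{7} = v_{3}  ⇒ sig = [2:1]
  • {3,4}:  v_{3} + v_{4} = v_{7}  ⇒ sig = [2:1]
  • {4,7}:  v_{4} + v_{7} = v_{5}  ⇒ sig = [2:1]
  • {5,7}:  v_{5} + v_{7} = v_{2}  ⇒ sig = [2:1]
  • {6,7}:  v_{6} + v_{7} = v_{4}  ⇒ sig = [2:1]
  • {2,6}:  v_{2} + v_{6} = v_{4} + v_{5}  ⇒ sig = [2:1,1]
  • {1,2}:  v_{1} + v_{2} = 2·v_{7}  ⇒ sig = [2:2]
  • {2,4}:  v_{2} + v_{4} = 2·v_{5}  ⇒ sig = [2:2]
  • {3,5}:  v_{3} + v_{5} = 2·v_{7}  ⇒ sig = [2:2]
  • {5,6}:  v_{5} + v_{6} = 2·v_{4}  ⇒ sig = [2:2]
  • {2,3}:  v_{2} + v_{3} = 3·v_{7}  ⇒ sig = [2:3]

so the primitive-relation signature multiset is
    |P|=2: 20 collections, coeffs (), (), (), (1), (1), (1), (1), (1), (1), (1), (1), (1), (1), (1), (1,1), (2), (2), (2), (2), (3)


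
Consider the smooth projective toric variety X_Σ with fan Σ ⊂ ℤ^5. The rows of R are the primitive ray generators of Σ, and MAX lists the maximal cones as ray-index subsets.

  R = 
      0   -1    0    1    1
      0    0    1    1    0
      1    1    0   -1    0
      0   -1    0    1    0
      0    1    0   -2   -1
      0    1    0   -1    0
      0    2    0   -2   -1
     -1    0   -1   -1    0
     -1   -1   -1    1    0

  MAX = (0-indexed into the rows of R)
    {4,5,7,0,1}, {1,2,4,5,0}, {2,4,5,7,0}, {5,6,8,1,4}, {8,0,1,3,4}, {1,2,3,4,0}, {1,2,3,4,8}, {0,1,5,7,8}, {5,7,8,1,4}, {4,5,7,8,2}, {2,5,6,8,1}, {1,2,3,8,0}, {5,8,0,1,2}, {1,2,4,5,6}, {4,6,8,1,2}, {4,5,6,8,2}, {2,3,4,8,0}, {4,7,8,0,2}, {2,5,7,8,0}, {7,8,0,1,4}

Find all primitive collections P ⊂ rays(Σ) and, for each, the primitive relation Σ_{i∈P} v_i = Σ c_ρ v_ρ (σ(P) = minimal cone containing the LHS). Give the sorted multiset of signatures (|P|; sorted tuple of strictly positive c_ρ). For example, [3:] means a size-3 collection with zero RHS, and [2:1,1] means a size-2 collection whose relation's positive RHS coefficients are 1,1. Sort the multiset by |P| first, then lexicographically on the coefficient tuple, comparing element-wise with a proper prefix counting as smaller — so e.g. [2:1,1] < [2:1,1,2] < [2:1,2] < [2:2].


|primitive collections| = 9. Relations:

  • {3,5}:  v_{3} + v_{5} = 0  so sig = [2:]
  • {0,6}:  v_{0} + v_{6} = v_{5}  so sig = [2:1]
  • {3,7}:  v_{3} + v_{7} = v_{0} + v_{4} + v_{8}  so sig = [2:1,1,1]
  • {3,6}:  v_{3} + v_{6} = v_{1} + v_{2} + v_{4} + v_{8}  so sig = [2:1,1,1,1]
  • {6,7}:  v_{6} + v_{7} = v_{4} + 2·v_{5} + v_{8}  so sig = [2:1,1,2]
  • {1,2,7}:  v_{1} + v_{2} + v_{7} = v_{5}  so sig = [3:1]
  • {0,4,5,8}:  v_{0} + v_{4} + v_{5} + v_{8} = v_{7}  so sig = [4:1]
  • {0,1,2,4,8}:  v_{0} + v_{1} + v_{2} + v_{4} + v_{8} = 0  so sig = [5:]
  • {1,2,4,5,8}:  v_{1} + v_{2} + v_{4} + v_{5} + v_{8} = v_{6}  so sig = [5:1]

Signatures (|P|; sorted positive RHS coefficients), sorted:
{ [2:],  [2:1],  [2:1,1,1],  [2:1,1,1,1],  [2:1,1,2],  [3:1],  [4:1],  [5:],  [5:1] }


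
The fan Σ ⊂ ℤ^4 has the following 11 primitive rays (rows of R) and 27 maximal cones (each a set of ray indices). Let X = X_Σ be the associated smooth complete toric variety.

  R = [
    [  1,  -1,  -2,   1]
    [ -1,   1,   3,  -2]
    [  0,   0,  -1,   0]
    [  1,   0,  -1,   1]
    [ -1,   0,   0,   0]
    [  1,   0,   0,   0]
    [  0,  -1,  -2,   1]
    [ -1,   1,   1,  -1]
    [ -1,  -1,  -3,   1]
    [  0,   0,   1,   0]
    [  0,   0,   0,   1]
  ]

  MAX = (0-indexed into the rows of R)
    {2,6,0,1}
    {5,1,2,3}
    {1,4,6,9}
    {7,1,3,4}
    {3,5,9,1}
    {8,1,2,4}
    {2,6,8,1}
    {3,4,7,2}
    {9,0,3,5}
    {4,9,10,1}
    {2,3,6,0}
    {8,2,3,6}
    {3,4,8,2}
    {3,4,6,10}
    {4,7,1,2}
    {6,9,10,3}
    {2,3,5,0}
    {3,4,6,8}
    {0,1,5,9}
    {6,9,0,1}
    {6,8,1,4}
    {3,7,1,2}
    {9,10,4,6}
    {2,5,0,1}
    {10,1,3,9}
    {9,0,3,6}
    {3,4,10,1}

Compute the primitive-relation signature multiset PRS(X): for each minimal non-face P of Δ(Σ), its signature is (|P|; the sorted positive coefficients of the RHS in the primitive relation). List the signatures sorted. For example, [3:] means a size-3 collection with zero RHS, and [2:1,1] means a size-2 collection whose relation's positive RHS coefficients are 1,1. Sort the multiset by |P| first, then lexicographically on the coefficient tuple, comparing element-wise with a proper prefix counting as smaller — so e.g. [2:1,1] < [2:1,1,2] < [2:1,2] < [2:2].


|primitive collections| = 24. Relations:

  P={2,9}:  v_{2} + v_{9} = 0 — sig = [2:]
  P={4,5}:  v_{4} + v_{5} = 0 — sig = [2:]
  P={0,4}:  v_{0} + v_{4} = v_{6} — sig = [2:1]
  P={0,7}:  v_{0} + v_{7} = v_{2} — sig = [2:1]
  P={5,6}:  v_{5} + v_{6} = v_{0} — sig = [2:1]
  P={2,10}:  v_{2} + v_{10} = v_{3} + v_{4} — sig = [2:1,1]
  P={5,8}:  v_{5} + v_{8} = v_{2} + v_{6} — sig = [2:1,1]
  P={5,10}:  v_{5} + v_{10} = v_{3} + v_{9} — sig = [2:1,1]
  P={6,7}:  v_{6} + v_{7} = v_{2} + v_{4} — sig = [2:1,1]
  P={8,9}:  v_{8} + v_{9} = v_{4} + v_{6} — sig = [2:1,1]
  P={0,10}:  v_{0} + v_{10} = v_{3} + v_{6} + v_{9} — sig = [2:1,1,1]
  P={5,7}:  v_{5} + v_{7} = v_{1} + v_{2} + v_{3} — sig = [2:1,1,1]
  P={7,9}:  v_{7} + v_{9} = v_{1} + v_{3} + v_{4} — sig = [2:1,1,1]
  P={8,10}:  v_{8} + v_{10} = v_{3} + 2·v_{4} + v_{6} — sig = [2:1,1,2]
  P={0,8}:  v_{0} + v_{8} = v_{2} + 2·v_{6} — sig = [2:1,2]
  P={7,10}:  v_{7} + v_{10} = v_{1} + 2·v_{3} + 2·v_{4} — sig = [2:1,2,2]
  P={7,8}:  v_{7} + v_{8} = 2·v_{2} + 2·v_{4} — sig = [2:2,2]
  P={1,3,6}:  v_{1} + v_{3} + v_{6} = 0 — sig = [3:]
  P={0,1,3}:  v_{0} + v_{1} + v_{3} = v_{5} — sig = [3:1]
  P={2,4,6}:  v_{2} + v_{4} + v_{6} = v_{8} — sig = [3:1]
  P={3,4,9}:  v_{3} + v_{4} + v_{9} = v_{10} — sig = [3:1]
  P={1,3,8}:  v_{1} + v_{3} + v_{8} = v_{2} + v_{4} — sig = [3:1,1]
  P={1,6,10}:  v_{1} + v_{6} + v_{10} = v_{4} + v_{9} — sig = [3:1,1]
  P={1,2,3,4}:  v_{1} + v_{2} + v_{3} + v_{4} = v_{7} — sig = [4:1]

Hence PRS(X_Σ) =
    [2:]
    [2:]
    [2:1]
    [2:1]
    [2:1]
    [2:1,1]
    [2:1,1]
    [2:1,1]
    [2:1,1]
    [2:1,1]
    [2:1,1,1]
    [2:1,1,1]
    [2:1,1,1]
    [2:1,1,2]
    [2:1,2]
    [2:1,2,2]
    [2:2,2]
    [3:]
    [3:1]
    [3:1]
    [3:1]
    [3:1,1]
    [3:1,1]
    [4:1]


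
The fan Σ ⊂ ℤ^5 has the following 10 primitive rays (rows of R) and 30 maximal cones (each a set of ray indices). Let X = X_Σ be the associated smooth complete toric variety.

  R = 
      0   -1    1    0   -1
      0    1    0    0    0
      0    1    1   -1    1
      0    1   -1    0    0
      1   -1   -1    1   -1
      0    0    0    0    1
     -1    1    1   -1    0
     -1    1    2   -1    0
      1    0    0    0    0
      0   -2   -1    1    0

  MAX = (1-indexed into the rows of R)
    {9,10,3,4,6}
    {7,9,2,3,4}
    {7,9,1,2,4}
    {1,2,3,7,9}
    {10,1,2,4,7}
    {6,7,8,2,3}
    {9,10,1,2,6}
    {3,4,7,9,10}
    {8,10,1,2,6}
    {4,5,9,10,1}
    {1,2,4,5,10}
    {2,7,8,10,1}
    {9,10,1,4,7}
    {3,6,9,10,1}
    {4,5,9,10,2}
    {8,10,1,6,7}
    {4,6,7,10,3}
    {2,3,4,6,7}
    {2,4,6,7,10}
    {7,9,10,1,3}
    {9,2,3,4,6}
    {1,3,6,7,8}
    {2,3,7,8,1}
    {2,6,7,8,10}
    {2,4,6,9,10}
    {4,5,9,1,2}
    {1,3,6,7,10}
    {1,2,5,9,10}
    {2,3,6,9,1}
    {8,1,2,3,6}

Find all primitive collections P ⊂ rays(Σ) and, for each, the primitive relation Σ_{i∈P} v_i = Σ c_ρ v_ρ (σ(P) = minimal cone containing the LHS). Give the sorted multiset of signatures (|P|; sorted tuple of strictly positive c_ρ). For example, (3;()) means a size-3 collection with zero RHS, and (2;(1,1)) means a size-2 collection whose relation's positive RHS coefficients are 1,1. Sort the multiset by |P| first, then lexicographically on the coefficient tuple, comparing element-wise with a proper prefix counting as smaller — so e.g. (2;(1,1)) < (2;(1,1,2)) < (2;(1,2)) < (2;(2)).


Δ(Σ) — 10 vertices, 14 min non-faces:

  {3,5}:  v_{3} + v_{5} = v_{9} — sig = (2;(1))
  {4,8}:  v_{4} + v_{8} = v_{2} + v_{7} — sig = (2;(1,1))
  {5,7}:  v_{5} + v_{7} = v_{1} + v_{4} — sig = (2;(1,1))
  {5,8}:  v_{5} + v_{8} = v_{1} + v_{2} — sig = (2;(1,1))
  {5,6}:  v_{5} + v_{6} = v_{2} + v_{9} + v_{10} — sig = (2;(1,1,1))
  {8,9}:  v_{8} + v_{9} = v_{1} + v_{2} + v_{3} — sig = (2;(1,1,1))
  {1,4,6}:  v_{1} + v_{4} + v_{6} = 0 — sig = (3;())
  {2,3,10}:  v_{2} + v_{3} + v_{10} = v_{6} — sig = (3;(1))
  {6,7,9}:  v_{6} + v_{7} + v_{9} = v_{3} — sig = (3;(1))
  {1,3,4}:  v_{1} + v_{3} + v_{4} = v_{7} + v_{9} — sig = (3;(1,1))
  {3,8,10}:  v_{3} + v_{8} + v_{10} = v_{1} + 2·v_{6} + v_{7} — sig = (3;(1,1,2))
  {2,7,9,10}:  v_{2} + v_{7} + v_{9} + v_{10} = 0 — sig = (4;())
  {1,2,6,7}:  v_{1} + v_{2} + v_{6} + v_{7} = v_{8} — sig = (4;(1))
  {1,2,4,9,10}:  v_{1} + v_{2} + v_{4} + v_{9} + v_{10} = v_{5} — sig = (5;(1))

Signatures (|P|; sorted positive RHS coefficients), sorted:
    |P|=2: 6 collections, coeffs (1), (1,1), (1,1), (1,1), (1,1,1), (1,1,1)
    |P|=3: 5 collections, coeffs (), (1), (1), (1,1), (1,1,2)
    |P|=4: 2 collections, coeffs (), (1)
    |P|=5: 1 collection, coeffs (1)


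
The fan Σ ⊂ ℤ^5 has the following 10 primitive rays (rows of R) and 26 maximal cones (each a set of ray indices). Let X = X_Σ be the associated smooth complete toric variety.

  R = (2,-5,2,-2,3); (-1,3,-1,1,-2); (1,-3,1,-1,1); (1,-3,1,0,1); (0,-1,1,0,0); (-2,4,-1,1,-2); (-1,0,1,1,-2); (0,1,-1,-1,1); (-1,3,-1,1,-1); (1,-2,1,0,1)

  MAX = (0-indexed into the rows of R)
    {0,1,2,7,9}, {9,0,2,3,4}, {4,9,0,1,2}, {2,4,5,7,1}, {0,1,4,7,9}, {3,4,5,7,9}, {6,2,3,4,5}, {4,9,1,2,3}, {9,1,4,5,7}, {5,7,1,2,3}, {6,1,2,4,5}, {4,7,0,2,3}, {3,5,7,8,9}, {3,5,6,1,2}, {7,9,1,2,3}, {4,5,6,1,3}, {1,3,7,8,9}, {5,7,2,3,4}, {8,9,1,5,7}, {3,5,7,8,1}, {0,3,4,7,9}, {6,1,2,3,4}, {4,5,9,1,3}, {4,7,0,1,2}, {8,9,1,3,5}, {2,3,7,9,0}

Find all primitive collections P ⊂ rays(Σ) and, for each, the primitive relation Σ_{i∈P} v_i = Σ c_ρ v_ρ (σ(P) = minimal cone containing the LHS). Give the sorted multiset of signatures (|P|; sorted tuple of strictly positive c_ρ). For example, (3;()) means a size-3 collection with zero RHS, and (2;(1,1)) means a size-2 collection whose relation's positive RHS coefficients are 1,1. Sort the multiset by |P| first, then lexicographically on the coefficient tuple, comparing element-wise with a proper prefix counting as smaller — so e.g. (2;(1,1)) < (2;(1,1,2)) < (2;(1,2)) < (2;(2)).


The 14 primitive collections of Σ (r=10, n=5):

  • {2,8}:  v_{2} + v_{8} = 0 ; sig = (2;())
  • {4,8}:  v_{4} + v_{8} = v_{5} + v_{9} ; sig = (2;(1,1))
  • {6,7}:  v_{6} + v_{7} = v_{2} + v_{5} ; sig = (2;(1,1))
  • {0,8}:  v_{0} + v_{8} = v_{4} + v_{7} + v_{9} ; sig = (2;(1,1,1))
  • {6,8}:  v_{6} + v_{8} = v_{1} + v_{3} + v_{4} + v_{5} ; sig = (2;(1,1,1,1))
  • {6,9}:  v_{6} + v_{9} = v_{1} + v_{3} + 2·v_{4} ; sig = (2;(1,1,2))
  • {0,5}:  v_{0} + v_{5} = 2·v_{4} + v_{7} ; sig = (2;(1,2))
  • {0,6}:  v_{0} + v_{6} = v_{2} + 2·v_{4} ; sig = (2;(1,2))
  • {2,5,9}:  v_{2} + v_{5} + v_{9} = v_{4} ; sig = (3;(1))
  • {0,1,3}:  v_{0} + v_{1} + v_{3} = v_{2} + v_{9} ; sig = (3;(1,1))
  • {1,3,4,7}:  v_{1} + v_{3} + v_{4} + v_{7} = 0 ; sig = (4;())
  • {2,4,7,9}:  v_{2} + v_{4} + v_{7} + v_{9} = v_{0} ; sig = (4;(1))
  • {1,2,3,4,5}:  v_{1} + v_{2} + v_{3} + v_{4} + v_{5} = v_{6} ; sig = (5;(1))
  • {1,3,5,7,9}:  v_{1} + v_{3} + v_{5} + v_{7} + v_{9} = v_{8} ; sig = (5;(1))

Signatures (|P|; sorted positive RHS coefficients), sorted:
    |P|=2: 8 collections, coeffs (), (1,1), (1,1), (1,1,1), (1,1,1,1), (1,1,2), (1,2), (1,2)
    |P|=3: 2 collections, coeffs (1), (1,1)
    |P|=4: 2 collections, coeffs (), (1)
    |P|=5: 2 collections, coeffs (1), (1)


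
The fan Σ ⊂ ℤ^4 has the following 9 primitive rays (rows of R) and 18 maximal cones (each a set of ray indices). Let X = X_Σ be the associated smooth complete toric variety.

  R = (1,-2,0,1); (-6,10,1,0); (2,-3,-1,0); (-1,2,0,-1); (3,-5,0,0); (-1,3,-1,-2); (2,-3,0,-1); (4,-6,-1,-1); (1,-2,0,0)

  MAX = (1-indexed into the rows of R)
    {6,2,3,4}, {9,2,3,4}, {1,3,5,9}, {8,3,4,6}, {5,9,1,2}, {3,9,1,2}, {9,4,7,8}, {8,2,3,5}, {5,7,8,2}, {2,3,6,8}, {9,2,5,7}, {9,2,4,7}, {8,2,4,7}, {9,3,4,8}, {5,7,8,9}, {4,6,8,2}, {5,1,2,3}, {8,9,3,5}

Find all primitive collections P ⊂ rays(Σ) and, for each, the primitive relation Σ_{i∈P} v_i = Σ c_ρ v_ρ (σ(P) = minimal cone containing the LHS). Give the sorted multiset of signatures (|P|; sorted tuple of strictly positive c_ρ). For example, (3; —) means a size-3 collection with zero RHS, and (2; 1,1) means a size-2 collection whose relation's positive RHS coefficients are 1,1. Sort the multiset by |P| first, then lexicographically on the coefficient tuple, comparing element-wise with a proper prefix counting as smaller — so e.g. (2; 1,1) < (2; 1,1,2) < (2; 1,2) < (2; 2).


Minimal non-faces — 12 found among 9 rays, 18 max cones:

  {1,4}:  v_{1} + v_{4} = 0  ⟹  sig = (2; —)
  {1,7}:  v_{1} + v_{7} = v_{5}  ⟹  sig = (2; 1)
  {3,7}:  v_{3} + v_{7} = v_{8}  ⟹  sig = (2; 1)
  {4,5}:  v_{4} + v_{5} = v_{7}  ⟹  sig = (2; 1)
  {1,8}:  v_{1} + v_{8} = v_{3} + v_{5}  ⟹  sig = (2; 1,1)
  {1,6}:  v_{1} + v_{6} = v_{2} + v_{3} + v_{8}  ⟹  sig = (2; 1,1,1)
  {6,7}:  v_{6} + v_{7} = v_{2} + v_{4} + 2·v_{8}  ⟹  sig = (2; 1,1,2)
  {5,6}:  v_{5} + v_{6} = v_{2} + 2·v_{8}  ⟹  sig = (2; 1,2)
  {6,9}:  v_{6} + v_{9} = v_{3} + 2·v_{4}  ⟹  sig = (2; 1,2)
  {2,8,9}:  v_{2} + v_{8} + v_{9} = v_{4}  ⟹  sig = (3; 1)
  {2,3,5,9}:  v_{2} + v_{3} + v_{5} + v_{9} = 0  ⟹  sig = (4; —)
  {2,3,4,8}:  v_{2} + v_{3} + v_{4} + v_{8} = v_{6}  ⟹  sig = (4; 1)

so the primitive-relation signature multiset is
[(2; —), (2; 1), (2; 1), (2; 1), (2; 1,1), (2; 1,1,1), (2; 1,1,2), (2; 1,2), (2; 1,2), (3; 1), (4; —), (4; 1)]


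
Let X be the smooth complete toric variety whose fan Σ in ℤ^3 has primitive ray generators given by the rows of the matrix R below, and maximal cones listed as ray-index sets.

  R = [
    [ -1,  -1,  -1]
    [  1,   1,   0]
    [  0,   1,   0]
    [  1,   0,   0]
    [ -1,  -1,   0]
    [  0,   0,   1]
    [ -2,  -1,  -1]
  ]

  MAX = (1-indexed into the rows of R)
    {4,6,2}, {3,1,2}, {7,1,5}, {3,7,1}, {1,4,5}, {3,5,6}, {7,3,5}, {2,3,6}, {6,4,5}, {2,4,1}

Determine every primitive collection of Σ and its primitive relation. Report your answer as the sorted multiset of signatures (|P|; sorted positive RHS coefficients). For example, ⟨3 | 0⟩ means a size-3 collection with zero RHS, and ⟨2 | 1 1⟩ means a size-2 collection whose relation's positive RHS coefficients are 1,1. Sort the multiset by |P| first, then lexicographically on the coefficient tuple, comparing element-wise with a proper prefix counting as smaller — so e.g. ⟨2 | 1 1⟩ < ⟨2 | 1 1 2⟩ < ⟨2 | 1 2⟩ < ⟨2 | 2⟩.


The 7 primitive collections of Σ (r=7, n=3):

  P={2,5}:  v_{2} + v_{5} = 0  ⟹  sig = ⟨2 | 0⟩
  P={1,6}:  v_{1} + v_{6} = v_{5}  ⟹  sig = ⟨2 | 1⟩
  P={3,4}:  v_{3} + v_{4} = v_{2}  ⟹  sig = ⟨2 | 1⟩
  P={4,7}:  v_{4} + v_{7} = v_{1}  ⟹  sig = ⟨2 | 1⟩
  P={2,7}:  v_{2} + v_{7} = v_{1} + v_{3}  ⟹  sig = ⟨2 | 1 1⟩
  P={6,7}:  v_{6} + v_{7} = v_{3} + 2·v_{5}  ⟹  sig = ⟨2 | 1 2⟩
  P={1,3,5}:  v_{1} + v_{3} + v_{5} = v_{7}  ⟹  sig = ⟨3 | 1⟩

Signatures (|P|; sorted positive RHS coefficients), sorted:
    ⟨2 | 0⟩
    ⟨2 | 1⟩
    ⟨2 | 1⟩
    ⟨2 | 1⟩
    ⟨2 | 1 1⟩
    ⟨2 | 1 2⟩
    ⟨3 | 1⟩


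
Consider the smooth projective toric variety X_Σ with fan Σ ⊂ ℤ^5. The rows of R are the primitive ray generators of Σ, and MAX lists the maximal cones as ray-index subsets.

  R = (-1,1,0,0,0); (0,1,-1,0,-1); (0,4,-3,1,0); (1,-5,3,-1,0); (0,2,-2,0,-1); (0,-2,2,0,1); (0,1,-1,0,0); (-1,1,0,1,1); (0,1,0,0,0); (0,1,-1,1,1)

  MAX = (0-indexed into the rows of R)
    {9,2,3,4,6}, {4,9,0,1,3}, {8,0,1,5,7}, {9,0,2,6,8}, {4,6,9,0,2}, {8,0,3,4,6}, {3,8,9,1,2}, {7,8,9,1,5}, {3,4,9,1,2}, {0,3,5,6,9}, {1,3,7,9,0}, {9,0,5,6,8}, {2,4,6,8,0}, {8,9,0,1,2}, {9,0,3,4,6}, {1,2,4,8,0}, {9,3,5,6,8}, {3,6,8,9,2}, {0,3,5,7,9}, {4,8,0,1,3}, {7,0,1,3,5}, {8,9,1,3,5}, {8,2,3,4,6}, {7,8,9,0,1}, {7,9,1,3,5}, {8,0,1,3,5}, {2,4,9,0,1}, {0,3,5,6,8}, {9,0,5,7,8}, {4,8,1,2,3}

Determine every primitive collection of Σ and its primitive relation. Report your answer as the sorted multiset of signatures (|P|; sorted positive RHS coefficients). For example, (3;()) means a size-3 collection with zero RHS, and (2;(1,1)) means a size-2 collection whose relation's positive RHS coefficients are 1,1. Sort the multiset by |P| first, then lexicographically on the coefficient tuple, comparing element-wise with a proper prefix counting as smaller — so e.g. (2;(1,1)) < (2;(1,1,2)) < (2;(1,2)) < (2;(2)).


Minimal non-faces — 11 found among 10 rays, 30 max cones:

  P={4,5}:  v_{4} + v_{5} = 0 ; sig = (2;())
  P={1,6}:  v_{1} + v_{6} = v_{4} ; sig = (2;(1))
  P={2,5}:  v_{2} + v_{5} = v_{8} + v_{9} ; sig = (2;(1,1))
  P={6,7}:  v_{6} + v_{7} = v_{0} + v_{9} ; sig = (2;(1,1))
  P={4,7}:  v_{4} + v_{7} = v_{0} + v_{1} + v_{9} ; sig = (2;(1,1,1))
  P={2,7}:  v_{2} + v_{7} = v_{0} + v_{1} + v_{8} + 2·v_{9} ; sig = (2;(1,1,1,2))
  P={0,2,3}:  v_{0} + v_{2} + v_{3} = 0 ; sig = (3;())
  P={4,8,9}:  v_{4} + v_{8} + v_{9} = v_{2} ; sig = (3;(1))
  P={3,7,8}:  v_{3} + v_{7} + v_{8} = v_{1} + 2·v_{5} ; sig = (3;(1,2))
  P={0,1,5,9}:  v_{0} + v_{1} + v_{5} + v_{9} = v_{7} ; sig = (4;(1))
  P={0,3,8,9}:  v_{0} + v_{3} + v_{8} + v_{9} = v_{5} ; sig = (4;(1))

Hence PRS(X_Σ) =
[(2;()), (2;(1)), (2;(1,1)), (2;(1,1)), (2;(1,1,1)), (2;(1,1,1,2)), (3;()), (3;(1)), (3;(1,2)), (4;(1)), (4;(1))]


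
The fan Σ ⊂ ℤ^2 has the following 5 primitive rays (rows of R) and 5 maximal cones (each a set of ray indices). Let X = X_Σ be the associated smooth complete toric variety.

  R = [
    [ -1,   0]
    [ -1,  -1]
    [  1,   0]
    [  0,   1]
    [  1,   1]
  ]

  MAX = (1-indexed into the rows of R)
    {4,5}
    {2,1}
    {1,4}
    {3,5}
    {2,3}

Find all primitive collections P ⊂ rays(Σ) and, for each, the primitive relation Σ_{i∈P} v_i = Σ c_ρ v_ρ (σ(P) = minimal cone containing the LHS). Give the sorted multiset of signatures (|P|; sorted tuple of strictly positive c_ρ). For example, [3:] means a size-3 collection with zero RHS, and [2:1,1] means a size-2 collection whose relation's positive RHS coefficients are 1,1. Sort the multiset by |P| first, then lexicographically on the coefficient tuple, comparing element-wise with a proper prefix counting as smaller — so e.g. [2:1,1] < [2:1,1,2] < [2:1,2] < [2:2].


Minimal non-faces — 5 found among 5 rays, 5 max cones:

  P = {1,3}:  v_{1} + v_{3} = 0  →  sig = [2:]
  P = {2,5}:  v_{2} + v_{5} = 0  →  sig = [2:]
  P = {1,5}:  v_{1} + v_{5} = v_{4}  →  sig = [2:1]
  P = {2,4}:  v_{2} + v_{4} = v_{1}  →  sig = [2:1]
  P = {3,4}:  v_{3} + v_{4} = v_{5}  →  sig = [2:1]

Signatures (|P|; sorted positive RHS coefficients), sorted:
    [2:]
    [2:]
    [2:1]
    [2:1]
    [2:1]


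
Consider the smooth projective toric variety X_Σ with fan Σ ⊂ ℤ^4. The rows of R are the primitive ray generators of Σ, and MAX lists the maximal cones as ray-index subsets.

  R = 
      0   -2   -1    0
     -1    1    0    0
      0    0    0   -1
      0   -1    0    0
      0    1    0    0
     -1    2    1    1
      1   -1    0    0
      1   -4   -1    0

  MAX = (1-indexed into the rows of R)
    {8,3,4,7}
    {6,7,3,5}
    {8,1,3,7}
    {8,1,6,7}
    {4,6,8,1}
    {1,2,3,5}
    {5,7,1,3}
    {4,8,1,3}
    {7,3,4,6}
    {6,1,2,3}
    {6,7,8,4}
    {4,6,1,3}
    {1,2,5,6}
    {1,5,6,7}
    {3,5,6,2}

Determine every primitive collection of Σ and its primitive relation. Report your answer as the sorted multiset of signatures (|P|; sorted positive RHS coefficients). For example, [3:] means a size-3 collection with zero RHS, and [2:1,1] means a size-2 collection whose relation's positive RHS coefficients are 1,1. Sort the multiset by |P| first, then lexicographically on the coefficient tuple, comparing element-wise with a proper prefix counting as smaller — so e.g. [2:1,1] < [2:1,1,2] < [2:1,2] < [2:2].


Primitive collections (9):

  • {2,7}:  v_{2} + v_{7} = 0  ⟹  sig = [2:]
  • {4,5}:  v_{4} + v_{5} = 0  ⟹  sig = [2:]
  • {2,8}:  v_{2} + v_{8} = v_{1} + v_{4}  ⟹  sig = [2:1,1]
  • {5,8}:  v_{5} + v_{8} = v_{1} + v_{7}  ⟹  sig = [2:1,1]
  • {2,4}:  v_{2} + v_{4} = v_{1} + v_{3} + v_{6}  ⟹  sig = [2:1,1,1]
  • {1,4,7}:  v_{1} + v_{4} + v_{7} = v_{8}  ⟹  sig = [3:1]
  • {3,6,8}:  v_{3} + v_{6} + v_{8} = 2·v_{4}  ⟹  sig = [3:2]
  • {1,3,5,6}:  v_{1} + v_{3} + v_{5} + v_{6} = v_{2}  ⟹  sig = [4:1]
  • {1,3,6,7}:  v_{1} + v_{3} + v_{6} + v_{7} = v_{4}  ⟹  sig = [4:1]

Hence PRS(X_Σ) =
    |P|=2: 5 collections, coeffs (), (), (1,1), (1,1), (1,1,1)
    |P|=3: 2 collections, coeffs (1), (2)
    |P|=4: 2 collections, coeffs (1), (1)


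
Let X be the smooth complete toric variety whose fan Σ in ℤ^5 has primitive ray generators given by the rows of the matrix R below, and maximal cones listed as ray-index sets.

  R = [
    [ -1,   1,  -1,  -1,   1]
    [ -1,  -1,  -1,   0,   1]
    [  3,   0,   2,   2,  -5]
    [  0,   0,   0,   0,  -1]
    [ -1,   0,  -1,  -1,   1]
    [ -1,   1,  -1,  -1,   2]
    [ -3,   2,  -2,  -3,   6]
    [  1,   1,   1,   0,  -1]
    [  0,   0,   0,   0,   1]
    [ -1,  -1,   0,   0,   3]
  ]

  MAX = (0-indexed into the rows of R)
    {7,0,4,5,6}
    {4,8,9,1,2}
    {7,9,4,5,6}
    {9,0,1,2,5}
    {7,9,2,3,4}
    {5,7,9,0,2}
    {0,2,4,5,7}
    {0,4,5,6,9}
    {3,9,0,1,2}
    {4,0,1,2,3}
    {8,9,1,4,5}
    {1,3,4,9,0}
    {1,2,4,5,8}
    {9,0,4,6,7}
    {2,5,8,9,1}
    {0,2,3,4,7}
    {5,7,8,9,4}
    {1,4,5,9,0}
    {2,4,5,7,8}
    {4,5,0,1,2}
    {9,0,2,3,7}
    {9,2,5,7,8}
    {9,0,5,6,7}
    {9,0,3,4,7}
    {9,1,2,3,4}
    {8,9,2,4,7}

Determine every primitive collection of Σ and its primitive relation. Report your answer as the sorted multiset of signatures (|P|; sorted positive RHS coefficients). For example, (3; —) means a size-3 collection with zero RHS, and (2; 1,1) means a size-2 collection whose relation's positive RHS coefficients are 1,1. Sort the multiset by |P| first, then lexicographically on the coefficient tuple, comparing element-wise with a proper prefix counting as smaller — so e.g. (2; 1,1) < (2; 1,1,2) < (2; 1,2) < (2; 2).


11 minimal non-faces of Δ(Σ) (on 10 rays):

  P = {1,7}:  v_{1} + v_{7} = 0  ⟹  sig = (2; —)
  P = {3,8}:  v_{3} + v_{8} = 0  ⟹  sig = (2; —)
  P = {0,8}:  v_{0} + v_{8} = v_{5}  ⟹  sig = (2; 1)
  P = {3,5}:  v_{3} + v_{5} = v_{0}  ⟹  sig = (2; 1)
  P = {2,6}:  v_{2} + v_{6} = v_{5} + v_{7}  ⟹  sig = (2; 1,1)
  P = {1,6}:  v_{1} + v_{6} = v_{0} + v_{4} + v_{5} + v_{9}  ⟹  sig = (2; 1,1,1,1)
  P = {3,6}:  v_{3} + v_{6} = 2·v_{0} + v_{4} + v_{7} + v_{9}  ⟹  sig = (2; 1,1,1,2)
  P = {6,8}:  v_{6} + v_{8} = v_{4} + 2·v_{5} + v_{7} + v_{9}  ⟹  sig = (2; 1,1,1,2)
  P = {0,2,4,9}:  v_{0} + v_{2} + v_{4} + v_{9} = 0  ⟹  sig = (4; —)
  P = {2,4,5,9}:  v_{2} + v_{4} + v_{5} + v_{9} = v_{8}  ⟹  sig = (4; 1)
  P = {0,4,5,7,9}:  v_{0} + v_{4} + v_{5} + v_{7} + v_{9} = v_{6}  ⟹  sig = (5; 1)

Sorted signature multiset PRS(X):
    (2; —)
    (2; —)
    (2; 1)
    (2; 1)
    (2; 1,1)
    (2; 1,1,1,1)
    (2; 1,1,1,2)
    (2; 1,1,1,2)
    (4; —)
    (4; 1)
    (5; 1)


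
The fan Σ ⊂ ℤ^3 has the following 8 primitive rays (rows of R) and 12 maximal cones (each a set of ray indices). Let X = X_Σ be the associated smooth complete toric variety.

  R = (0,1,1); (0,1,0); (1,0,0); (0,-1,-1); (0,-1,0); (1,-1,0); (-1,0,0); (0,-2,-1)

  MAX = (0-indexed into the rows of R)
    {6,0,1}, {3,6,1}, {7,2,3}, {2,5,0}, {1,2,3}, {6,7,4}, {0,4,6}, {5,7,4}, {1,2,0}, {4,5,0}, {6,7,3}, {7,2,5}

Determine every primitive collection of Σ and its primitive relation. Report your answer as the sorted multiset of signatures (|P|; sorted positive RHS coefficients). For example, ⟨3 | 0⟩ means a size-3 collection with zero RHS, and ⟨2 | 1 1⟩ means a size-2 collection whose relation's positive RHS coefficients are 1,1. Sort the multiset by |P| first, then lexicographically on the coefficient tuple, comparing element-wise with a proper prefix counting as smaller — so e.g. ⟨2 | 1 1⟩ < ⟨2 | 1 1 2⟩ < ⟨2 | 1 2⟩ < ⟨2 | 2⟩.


10 minimal non-faces of Δ(Σ) (on 8 rays):

  P={0,3}:  v_{0} + v_{3} = 0 — sig = ⟨2 | 0⟩
  P={1,4}:  v_{1} + v_{4} = 0 — sig = ⟨2 | 0⟩
  P={2,6}:  v_{2} + v_{6} = 0 — sig = ⟨2 | 0⟩
  P={0,7}:  v_{0} + v_{7} = v_{4} — sig = ⟨2 | 1⟩
  P={1,5}:  v_{1} + v_{5} = v_{2} — sig = ⟨2 | 1⟩
  P={1,7}:  v_{1} + v_{7} = v_{3} — sig = ⟨2 | 1⟩
  P={2,4}:  v_{2} + v_{4} = v_{5} — sig = ⟨2 | 1⟩
  P={3,4}:  v_{3} + v_{4} = v_{7} — sig = ⟨2 | 1⟩
  P={5,6}:  v_{5} + v_{6} = v_{4} — sig = ⟨2 | 1⟩
  P={3,5}:  v_{3} + v_{5} = v_{2} + v_{7} — sig = ⟨2 | 1 1⟩

Hence PRS(X_Σ) =
{ ⟨2 | 0⟩ ×3,  ⟨2 | 1⟩ ×6,  ⟨2 | 1 1⟩ }


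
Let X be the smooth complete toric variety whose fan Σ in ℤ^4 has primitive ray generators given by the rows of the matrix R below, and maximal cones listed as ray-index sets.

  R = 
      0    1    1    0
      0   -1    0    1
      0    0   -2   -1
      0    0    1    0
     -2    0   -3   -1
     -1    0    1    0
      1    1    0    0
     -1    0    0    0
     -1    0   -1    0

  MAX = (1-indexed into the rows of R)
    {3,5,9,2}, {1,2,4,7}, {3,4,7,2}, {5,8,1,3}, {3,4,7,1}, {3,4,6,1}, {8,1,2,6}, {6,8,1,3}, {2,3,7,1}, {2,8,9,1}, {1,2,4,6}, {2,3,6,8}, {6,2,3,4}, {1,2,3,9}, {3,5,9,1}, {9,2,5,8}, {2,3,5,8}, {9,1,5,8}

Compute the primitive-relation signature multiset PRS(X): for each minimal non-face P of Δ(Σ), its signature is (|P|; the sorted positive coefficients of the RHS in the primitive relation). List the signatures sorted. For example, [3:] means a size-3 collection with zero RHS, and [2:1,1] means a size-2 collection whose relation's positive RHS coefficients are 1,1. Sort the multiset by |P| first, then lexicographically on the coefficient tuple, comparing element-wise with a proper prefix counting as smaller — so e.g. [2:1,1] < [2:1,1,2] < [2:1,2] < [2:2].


|primitive collections| = 14. Relations:

  P = {4,8}:  v_{4} + v_{8} = v_{6}  so sig = [2:1]
  P = {4,9}:  v_{4} + v_{9} = v_{8}  so sig = [2:1]
  P = {6,7}:  v_{6} + v_{7} = v_{1}  so sig = [2:1]
  P = {7,8}:  v_{7} + v_{8} = 2·v_{1} + v_{2} + v_{3}  so sig = [2:1,1,2]
  P = {5,7}:  v_{5} + v_{7} = 2·v_{1} + v_{2} + 2·v_{3} + v_{9}  so sig = [2:1,1,2,2]
  P = {4,5}:  v_{4} + v_{5} = v_{3} + 2·v_{8}  so sig = [2:1,2]
  P = {5,6}:  v_{5} + v_{6} = v_{3} + 3·v_{8}  so sig = [2:1,3]
  P = {6,9}:  v_{6} + v_{9} = 2·v_{8}  so sig = [2:2]
  P = {7,9}:  v_{7} + v_{9} = 3·v_{1} + 2·v_{2} + 2·v_{3}  so sig = [2:2,2,3]
  P = {3,8,9}:  v_{3} + v_{8} + v_{9} = v_{5}  so sig = [3:1]
  P = {1,2,5}:  v_{1} + v_{2} + v_{5} = 2·v_{9}  so sig = [3:2]
  P = {1,2,3,4}:  v_{1} + v_{2} + v_{3} + v_{4} = 0  so sig = [4:]
  P = {1,2,3,6}:  v_{1} + v_{2} + v_{3} + v_{6} = v_{8}  so sig = [4:1]
  P = {1,2,3,8}:  v_{1} + v_{2} + v_{3} + v_{8} = v_{9}  so sig = [4:1]

Hence PRS(X_Σ) =
    |P|=2: 9 collections, coeffs (1), (1), (1), (1,1,2), (1,1,2,2), (1,2), (1,3), (2), (2,2,3)
    |P|=3: 2 collections, coeffs (1), (2)
    |P|=4: 3 collections, coeffs (), (1), (1)


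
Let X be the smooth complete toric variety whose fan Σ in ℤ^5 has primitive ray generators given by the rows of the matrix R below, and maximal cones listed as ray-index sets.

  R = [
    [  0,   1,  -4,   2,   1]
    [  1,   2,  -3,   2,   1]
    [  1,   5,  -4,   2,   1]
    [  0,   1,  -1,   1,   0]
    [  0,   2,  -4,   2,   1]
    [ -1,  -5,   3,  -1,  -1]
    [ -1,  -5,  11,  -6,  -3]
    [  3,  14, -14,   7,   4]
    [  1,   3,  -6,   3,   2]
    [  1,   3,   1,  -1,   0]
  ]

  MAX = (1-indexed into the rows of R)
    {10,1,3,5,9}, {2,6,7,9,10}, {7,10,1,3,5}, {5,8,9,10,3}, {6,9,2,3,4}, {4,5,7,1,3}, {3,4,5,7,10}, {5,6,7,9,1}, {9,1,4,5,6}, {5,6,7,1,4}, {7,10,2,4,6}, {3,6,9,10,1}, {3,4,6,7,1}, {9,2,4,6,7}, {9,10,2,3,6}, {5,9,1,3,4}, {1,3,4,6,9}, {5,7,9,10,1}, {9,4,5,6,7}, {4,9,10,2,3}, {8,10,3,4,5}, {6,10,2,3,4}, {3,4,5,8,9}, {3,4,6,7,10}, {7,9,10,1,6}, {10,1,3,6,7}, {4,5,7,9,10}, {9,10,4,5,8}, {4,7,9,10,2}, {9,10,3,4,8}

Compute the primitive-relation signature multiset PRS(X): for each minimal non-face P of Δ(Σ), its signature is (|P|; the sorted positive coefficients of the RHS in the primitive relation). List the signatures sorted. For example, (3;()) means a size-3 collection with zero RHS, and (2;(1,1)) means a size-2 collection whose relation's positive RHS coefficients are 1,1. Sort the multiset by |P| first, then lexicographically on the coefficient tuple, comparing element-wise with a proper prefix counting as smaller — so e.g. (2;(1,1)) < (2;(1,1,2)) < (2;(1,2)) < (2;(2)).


14 collections generate NE(X_Σ); each relation:

  P={2,5}:  v_{2} + v_{5} = v_{4} + v_{9} — sig = (2;(1,1))
  P={1,2}:  v_{1} + v_{2} = v_{3} + v_{6} + v_{9} — sig = (2;(1,1,1))
  P={6,8}:  v_{6} + v_{8} = v_{3} + v_{4} + v_{9} — sig = (2;(1,1,1))
  P={1,8}:  v_{1} + v_{8} = 2·v_{3} + v_{5} + v_{9} — sig = (2;(1,1,2))
  P={7,8}:  v_{7} + v_{8} = v_{4} + v_{5} + 2·v_{10} — sig = (2;(1,1,2))
  P={2,8}:  v_{2} + v_{8} = v_{3} + 2·v_{4} + 2·v_{9} + v_{10} — sig = (2;(1,1,2,2))
  P={5,6,10}:  v_{5} + v_{6} + v_{10} = 0 — sig = (3;())
  P={1,4,10}:  v_{1} + v_{4} + v_{10} = v_{3} — sig = (3;(1))
  P={3,7,9}:  v_{3} + v_{7} + v_{9} = v_{10} — sig = (3;(1))
  P={3,5,6}:  v_{3} + v_{5} + v_{6} = v_{1} + v_{4} — sig = (3;(1,1))
  P={2,3,7}:  v_{2} + v_{3} + v_{7} = v_{4} + v_{6} + 2·v_{10} — sig = (3;(1,1,2))
  P={1,4,7,9}:  v_{1} + v_{4} + v_{7} + v_{9} = 0 — sig = (4;())
  P={4,6,9,10}:  v_{4} + v_{6} + v_{9} + v_{10} = v_{2} — sig = (4;(1))
  P={3,4,5,9,10}:  v_{3} + v_{4} + v_{5} + v_{9} + v_{10} = v_{8} — sig = (5;(1))

so the primitive-relation signature multiset is
[(2;(1,1)), (2;(1,1,1)), (2;(1,1,1)), (2;(1,1,2)), (2;(1,1,2)), (2;(1,1,2,2)), (3;()), (3;(1)), (3;(1)), (3;(1,1)), (3;(1,1,2)), (4;()), (4;(1)), (5;(1))]
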